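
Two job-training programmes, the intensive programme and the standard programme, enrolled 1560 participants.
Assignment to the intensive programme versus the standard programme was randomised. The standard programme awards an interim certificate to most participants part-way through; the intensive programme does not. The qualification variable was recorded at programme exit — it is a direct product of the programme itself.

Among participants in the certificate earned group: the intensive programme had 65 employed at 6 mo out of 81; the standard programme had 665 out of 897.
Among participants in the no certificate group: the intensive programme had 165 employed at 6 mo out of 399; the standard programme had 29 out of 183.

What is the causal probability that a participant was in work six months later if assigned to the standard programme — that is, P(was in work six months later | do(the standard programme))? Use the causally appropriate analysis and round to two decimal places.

0.64

the intensive programme is higher inside every qualification attained during the programme stratum but the standard programme is higher in aggregate. Whether to stratify depends on how qualification attained during the programme relates to the programme.
The distribution of qualification attained during the programme is itself part of what the programme does — it is an intermediate outcome. Holding it fixed would remove that part of the effect; the total effect is the pooled difference.
So P(outcome | do(the standard programme)) is just the pooled rate for the standard programme: 694/1080 = 0.643.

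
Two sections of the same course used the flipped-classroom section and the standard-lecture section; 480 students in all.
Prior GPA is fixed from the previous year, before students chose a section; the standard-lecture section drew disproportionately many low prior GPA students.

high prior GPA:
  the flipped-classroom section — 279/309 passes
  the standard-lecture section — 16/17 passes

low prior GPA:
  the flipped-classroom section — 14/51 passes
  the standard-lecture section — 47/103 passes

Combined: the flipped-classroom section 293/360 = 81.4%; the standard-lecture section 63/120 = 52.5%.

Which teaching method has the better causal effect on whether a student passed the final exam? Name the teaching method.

the standard-lecture section

The stratified and pooled comparisons disagree (the standard-lecture section wins within each prior GPA band; the flipped-classroom section wins overall), so the answer turns on the causal role of prior GPA band.
Since prior GPA band is a pre-existing factor (not a product of the teaching method) and it affects the outcome on its own, it is a confounder. The stratified rates, not the pooled rate, identify the causal effect.
Within each level — high prior GPA: 90.3% vs 94.1%; low prior GPA: 27.5% vs 45.6% — the standard-lecture section is higher every time.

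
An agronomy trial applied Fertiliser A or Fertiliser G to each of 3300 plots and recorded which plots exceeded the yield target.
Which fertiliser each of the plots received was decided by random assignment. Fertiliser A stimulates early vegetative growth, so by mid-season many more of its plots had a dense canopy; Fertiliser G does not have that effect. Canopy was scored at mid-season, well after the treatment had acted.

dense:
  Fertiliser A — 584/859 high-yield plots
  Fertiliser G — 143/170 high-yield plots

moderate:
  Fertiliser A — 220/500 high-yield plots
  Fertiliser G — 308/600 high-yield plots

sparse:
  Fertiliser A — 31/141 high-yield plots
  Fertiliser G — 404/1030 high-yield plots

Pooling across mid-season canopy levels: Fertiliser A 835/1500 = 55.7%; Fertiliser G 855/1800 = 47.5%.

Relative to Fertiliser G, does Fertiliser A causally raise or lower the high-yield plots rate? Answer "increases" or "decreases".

increases

Mid-season canopy is downstream of the fertiliser. One should not condition on a consequence of treatment, so the overall rates are the right comparison.
Pooled: Fertiliser A 55.7% vs Fertiliser G 47.5%; Fertiliser A is higher overall.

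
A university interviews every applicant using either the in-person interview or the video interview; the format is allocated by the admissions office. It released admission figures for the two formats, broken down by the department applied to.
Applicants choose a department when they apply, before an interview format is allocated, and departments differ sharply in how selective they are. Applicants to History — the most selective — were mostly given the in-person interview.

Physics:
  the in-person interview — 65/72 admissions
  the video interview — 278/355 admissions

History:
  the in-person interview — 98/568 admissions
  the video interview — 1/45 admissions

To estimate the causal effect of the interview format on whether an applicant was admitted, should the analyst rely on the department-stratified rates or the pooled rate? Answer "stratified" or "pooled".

Here department is a common cause — it drives both which interview format a case falls under and the outcome. The crude comparison mixes populations; the stratum-specific rates are the causally relevant ones.
Within each level — Physics: 90.3% vs 78.3%; History: 17.3% vs 2.2% — the in-person interview is higher every time.

stratified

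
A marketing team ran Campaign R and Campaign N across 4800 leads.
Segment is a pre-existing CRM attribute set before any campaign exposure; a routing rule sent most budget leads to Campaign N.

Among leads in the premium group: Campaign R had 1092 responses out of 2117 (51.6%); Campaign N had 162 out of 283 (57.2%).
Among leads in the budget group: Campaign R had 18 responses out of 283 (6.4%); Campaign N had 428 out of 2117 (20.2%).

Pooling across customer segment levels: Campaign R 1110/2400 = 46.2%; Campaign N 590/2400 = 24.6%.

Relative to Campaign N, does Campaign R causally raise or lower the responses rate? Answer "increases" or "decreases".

Within every customer segment level Campaign N has the higher rate, yet pooled Campaign R does — Simpson's reversal.
Here customer segment is a common cause — it drives both which campaign a case falls under and the outcome. The crude comparison mixes populations; the stratum-specific rates are the causally relevant ones.
Within each level — premium: 51.6% vs 57.2%; budget: 6.4% vs 20.2% — Campaign N is higher every time.

decreases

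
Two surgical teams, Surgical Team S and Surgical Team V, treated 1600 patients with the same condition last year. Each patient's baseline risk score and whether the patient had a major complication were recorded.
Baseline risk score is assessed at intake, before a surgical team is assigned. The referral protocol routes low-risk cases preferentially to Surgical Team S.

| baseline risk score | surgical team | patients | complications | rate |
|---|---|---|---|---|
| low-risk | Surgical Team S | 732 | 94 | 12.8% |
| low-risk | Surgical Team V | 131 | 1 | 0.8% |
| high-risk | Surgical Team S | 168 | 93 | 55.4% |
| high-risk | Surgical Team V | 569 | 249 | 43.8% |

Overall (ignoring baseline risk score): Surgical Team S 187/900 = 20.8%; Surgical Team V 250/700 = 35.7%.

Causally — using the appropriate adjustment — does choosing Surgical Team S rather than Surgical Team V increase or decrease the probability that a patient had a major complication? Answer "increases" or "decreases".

Baseline risk score differs across surgical teams for reasons unrelated to any effect of the surgical team itself, and it separately predicts the outcome — a classic confounder. We must compare within baseline risk score levels.
Within each level — low-risk: 12.8% vs 0.8%; high-risk: 55.4% vs 43.8% — Surgical Team V is lower every time.

increases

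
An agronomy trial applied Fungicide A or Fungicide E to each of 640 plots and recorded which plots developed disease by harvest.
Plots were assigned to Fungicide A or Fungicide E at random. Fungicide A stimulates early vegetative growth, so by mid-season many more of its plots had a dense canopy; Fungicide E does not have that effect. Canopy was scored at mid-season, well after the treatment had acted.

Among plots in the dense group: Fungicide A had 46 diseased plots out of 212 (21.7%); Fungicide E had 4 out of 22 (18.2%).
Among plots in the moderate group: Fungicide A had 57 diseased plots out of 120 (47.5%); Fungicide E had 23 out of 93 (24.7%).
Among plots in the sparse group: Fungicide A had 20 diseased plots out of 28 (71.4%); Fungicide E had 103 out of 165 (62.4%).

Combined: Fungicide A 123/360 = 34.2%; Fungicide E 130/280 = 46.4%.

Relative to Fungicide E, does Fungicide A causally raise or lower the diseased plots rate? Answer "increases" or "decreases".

The mid-season canopy-specific comparison favours Fungicide E throughout, but the pooled figures favour Fungicide A. The question is whether to condition on mid-season canopy.
Mid-season canopy lies on the pathway fungicide → mid-season canopy → outcome, so adjusting for it blocks the indirect effect. For the total causal effect of fungicide, use the unadjusted pooled rates.
Pooled: Fungicide A 34.2% vs Fungicide E 46.4%; Fungicide A is lower overall.

decreases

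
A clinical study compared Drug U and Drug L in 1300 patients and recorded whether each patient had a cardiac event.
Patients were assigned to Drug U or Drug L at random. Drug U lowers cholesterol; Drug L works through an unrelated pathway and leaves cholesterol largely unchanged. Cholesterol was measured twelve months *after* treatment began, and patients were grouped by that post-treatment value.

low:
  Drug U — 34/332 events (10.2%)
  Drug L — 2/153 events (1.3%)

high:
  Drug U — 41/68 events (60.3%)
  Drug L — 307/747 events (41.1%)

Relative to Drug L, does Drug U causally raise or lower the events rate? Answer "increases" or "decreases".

decreases

Cholesterol here is a post-treatment variable shaped by the drug; conditioning on it would introduce bias rather than remove it. The overall comparison is the causal one.
Pooled: Drug U 18.8% vs Drug L 34.3%; Drug U is lower overall.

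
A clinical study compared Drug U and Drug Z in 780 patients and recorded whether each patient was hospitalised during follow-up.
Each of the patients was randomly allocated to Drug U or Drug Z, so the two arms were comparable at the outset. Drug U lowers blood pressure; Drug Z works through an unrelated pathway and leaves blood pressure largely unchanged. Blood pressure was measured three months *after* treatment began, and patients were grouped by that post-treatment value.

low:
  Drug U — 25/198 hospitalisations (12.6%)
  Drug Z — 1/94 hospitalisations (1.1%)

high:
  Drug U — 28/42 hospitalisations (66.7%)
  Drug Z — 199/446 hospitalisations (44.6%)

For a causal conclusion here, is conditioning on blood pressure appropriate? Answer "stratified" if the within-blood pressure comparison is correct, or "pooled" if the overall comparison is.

pooled

Blood pressure here is a post-treatment variable shaped by the drug; conditioning on it would introduce bias rather than remove it. The overall comparison is the causal one.
Pooled: Drug U 22.1% vs Drug Z 37.0%; Drug U is lower overall.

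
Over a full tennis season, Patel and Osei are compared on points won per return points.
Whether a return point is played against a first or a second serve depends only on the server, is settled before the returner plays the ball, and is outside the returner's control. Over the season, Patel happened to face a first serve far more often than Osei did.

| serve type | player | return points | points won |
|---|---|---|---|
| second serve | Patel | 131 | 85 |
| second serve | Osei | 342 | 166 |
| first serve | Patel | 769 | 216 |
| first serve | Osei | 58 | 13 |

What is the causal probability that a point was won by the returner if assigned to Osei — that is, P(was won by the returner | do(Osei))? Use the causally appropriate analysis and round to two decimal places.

Serve type is set before the player has any effect — it is not caused by the player — and it independently drives the outcome. That makes it a confounder, so the causal comparison is within serve type levels.
Standardising Osei to the population serve type mix: 0.364·166/342 + 0.636·13/58 = 0.319.

0.32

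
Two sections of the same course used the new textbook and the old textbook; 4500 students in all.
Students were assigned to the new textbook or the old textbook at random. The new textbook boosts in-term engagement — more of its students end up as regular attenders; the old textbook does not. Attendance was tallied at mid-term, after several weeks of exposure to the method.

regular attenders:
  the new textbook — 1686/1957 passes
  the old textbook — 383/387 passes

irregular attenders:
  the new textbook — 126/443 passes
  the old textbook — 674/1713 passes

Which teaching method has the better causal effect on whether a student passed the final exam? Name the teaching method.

The stratified and pooled comparisons disagree (the old textbook wins within each mid-term attendance; the new textbook wins overall), so the answer turns on the causal role of mid-term attendance.
Because the teaching method influences mid-term attendance, mid-term attendance is a post-treatment mediator, not a confounder. Stratifying on it would bias the estimate; the causal effect is the crude pooled difference.
Pooled: the new textbook 75.5% vs the old textbook 50.3%; the new textbook is higher overall.

the new textbook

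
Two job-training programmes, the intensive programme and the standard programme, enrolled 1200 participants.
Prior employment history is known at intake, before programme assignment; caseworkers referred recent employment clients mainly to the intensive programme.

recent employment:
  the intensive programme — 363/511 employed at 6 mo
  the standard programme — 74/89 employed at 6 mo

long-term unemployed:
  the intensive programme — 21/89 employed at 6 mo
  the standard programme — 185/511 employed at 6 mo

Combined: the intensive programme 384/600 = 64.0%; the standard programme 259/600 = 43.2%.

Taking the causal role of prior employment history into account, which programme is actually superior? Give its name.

the standard programme is higher inside every prior employment history stratum but the intensive programme is higher in aggregate. Whether to stratify depends on how prior employment history relates to the programme.
Prior employment history differs across programmes for reasons unrelated to any effect of the programme itself, and it separately predicts the outcome — a classic confounder. We must compare within prior employment history levels.
Within each level — recent employment: 71.0% vs 83.1%; long-term unemployed: 23.6% vs 36.2% — the standard programme is higher every time.

the standard programme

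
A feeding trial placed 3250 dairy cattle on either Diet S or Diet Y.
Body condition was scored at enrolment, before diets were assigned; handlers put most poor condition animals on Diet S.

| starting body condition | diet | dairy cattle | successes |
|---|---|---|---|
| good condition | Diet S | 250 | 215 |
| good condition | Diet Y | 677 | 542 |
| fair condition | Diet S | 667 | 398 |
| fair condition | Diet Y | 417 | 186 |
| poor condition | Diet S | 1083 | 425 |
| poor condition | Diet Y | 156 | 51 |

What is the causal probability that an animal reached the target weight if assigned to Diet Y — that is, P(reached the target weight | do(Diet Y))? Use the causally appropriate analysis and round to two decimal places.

Starting body condition satisfies the back-door criterion: it is not a descendant of the diet, and it blocks the spurious path from diet to outcome. Adjusting for it (i.e., using the within-starting body condition rates) gives the causal effect.
Standardising Diet Y to the population starting body condition mix: 0.285·542/677 + 0.334·186/417 + 0.381·51/156 = 0.502.

0.50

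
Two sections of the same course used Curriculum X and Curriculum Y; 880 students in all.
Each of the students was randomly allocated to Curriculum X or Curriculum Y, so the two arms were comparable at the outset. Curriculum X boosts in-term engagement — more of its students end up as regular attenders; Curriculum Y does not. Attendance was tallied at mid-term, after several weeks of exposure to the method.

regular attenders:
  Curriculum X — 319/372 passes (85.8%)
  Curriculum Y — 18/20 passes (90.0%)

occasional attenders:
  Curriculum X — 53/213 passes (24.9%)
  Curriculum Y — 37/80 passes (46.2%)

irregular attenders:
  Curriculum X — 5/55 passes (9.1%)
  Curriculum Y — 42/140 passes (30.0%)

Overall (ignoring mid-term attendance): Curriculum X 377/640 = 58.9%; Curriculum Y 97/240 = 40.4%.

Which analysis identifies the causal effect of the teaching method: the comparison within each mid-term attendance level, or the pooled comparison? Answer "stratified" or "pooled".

pooled

Within every mid-term attendance level Curriculum Y has the higher rate, yet pooled Curriculum X does — Simpson's reversal.
Mid-term attendance lies on the pathway teaching method → mid-term attendance → outcome, so adjusting for it blocks the indirect effect. For the total causal effect of teaching method, use the unadjusted pooled rates.
Pooled: Curriculum X 58.9% vs Curriculum Y 40.4%; Curriculum X is higher overall.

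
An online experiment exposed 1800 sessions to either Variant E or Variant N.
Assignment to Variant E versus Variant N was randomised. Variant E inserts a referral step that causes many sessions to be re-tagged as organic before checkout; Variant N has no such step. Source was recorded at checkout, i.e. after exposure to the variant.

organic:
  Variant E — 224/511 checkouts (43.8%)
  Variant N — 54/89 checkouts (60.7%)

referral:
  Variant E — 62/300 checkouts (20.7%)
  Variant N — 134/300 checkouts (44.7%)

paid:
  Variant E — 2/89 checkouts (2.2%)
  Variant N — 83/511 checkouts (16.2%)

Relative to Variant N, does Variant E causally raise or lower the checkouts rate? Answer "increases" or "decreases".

The traffic source-specific comparison favours Variant N throughout, but the pooled figures favour Variant E. The question is whether to condition on traffic source.
Because the variant influences traffic source, traffic source is a post-treatment mediator, not a confounder. Stratifying on it would bias the estimate; the causal effect is the crude pooled difference.
Pooled: Variant E 32.0% vs Variant N 30.1%; Variant E is higher overall.

increases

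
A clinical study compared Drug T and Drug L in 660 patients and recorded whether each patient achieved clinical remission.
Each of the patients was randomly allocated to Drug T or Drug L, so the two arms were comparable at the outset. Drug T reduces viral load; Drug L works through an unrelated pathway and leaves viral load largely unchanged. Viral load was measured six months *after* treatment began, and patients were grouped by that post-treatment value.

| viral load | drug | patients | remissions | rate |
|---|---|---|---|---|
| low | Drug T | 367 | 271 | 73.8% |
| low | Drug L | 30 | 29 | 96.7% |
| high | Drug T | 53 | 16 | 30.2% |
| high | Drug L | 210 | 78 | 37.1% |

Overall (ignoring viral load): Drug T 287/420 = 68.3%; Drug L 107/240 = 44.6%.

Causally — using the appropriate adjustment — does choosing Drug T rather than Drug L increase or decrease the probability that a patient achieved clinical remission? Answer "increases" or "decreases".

increases

Viral load lies on the pathway drug → viral load → outcome, so adjusting for it blocks the indirect effect. For the total causal effect of drug, use the unadjusted pooled rates.
Pooled: Drug T 68.3% vs Drug L 44.6%; Drug T is higher overall.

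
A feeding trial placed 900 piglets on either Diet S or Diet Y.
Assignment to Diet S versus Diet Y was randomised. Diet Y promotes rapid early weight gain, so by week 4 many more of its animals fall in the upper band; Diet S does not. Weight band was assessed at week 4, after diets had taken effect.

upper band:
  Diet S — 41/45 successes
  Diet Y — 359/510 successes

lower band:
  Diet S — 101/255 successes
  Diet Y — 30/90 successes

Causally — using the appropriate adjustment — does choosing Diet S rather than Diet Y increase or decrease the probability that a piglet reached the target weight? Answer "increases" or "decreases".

Within every week-4 weight band level Diet S has the higher rate, yet pooled Diet Y does — Simpson's reversal.
Week-4 weight band is recorded after the diet and is itself shifted by it — it sits on the causal path from diet to outcome. Conditioning on a mediator would strip out part of the effect we want; the pooled comparison gives the total causal effect.
Pooled: Diet S 47.3% vs Diet Y 64.8%; Diet Y is higher overall.

decreases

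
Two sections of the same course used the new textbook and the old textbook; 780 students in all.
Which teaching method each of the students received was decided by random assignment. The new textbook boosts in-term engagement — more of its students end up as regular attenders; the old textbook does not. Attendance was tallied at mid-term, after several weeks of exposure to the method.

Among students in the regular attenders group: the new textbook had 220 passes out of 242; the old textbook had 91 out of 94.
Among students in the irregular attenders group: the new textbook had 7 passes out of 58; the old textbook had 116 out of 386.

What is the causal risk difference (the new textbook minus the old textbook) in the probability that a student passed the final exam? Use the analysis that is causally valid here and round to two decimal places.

+0.33

The stratified and pooled comparisons disagree (the old textbook wins within each mid-term attendance; the new textbook wins overall), so the answer turns on the causal role of mid-term attendance.
Mid-term attendance here is a post-treatment variable shaped by the teaching method; conditioning on it would introduce bias rather than remove it. The overall comparison is the causal one.
The causal difference is the pooled difference: 0.757 − 0.431 = +0.325.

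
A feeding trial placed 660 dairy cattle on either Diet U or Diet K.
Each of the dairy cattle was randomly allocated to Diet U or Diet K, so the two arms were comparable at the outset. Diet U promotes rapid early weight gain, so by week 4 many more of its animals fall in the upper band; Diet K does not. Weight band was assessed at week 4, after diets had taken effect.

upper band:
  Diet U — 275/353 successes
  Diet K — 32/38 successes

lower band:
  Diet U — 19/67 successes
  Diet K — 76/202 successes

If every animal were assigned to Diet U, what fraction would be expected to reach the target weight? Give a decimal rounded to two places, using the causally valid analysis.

0.70

Because the diet influences week-4 weight band, week-4 weight band is a post-treatment mediator, not a confounder. Stratifying on it would bias the estimate; the causal effect is the crude pooled difference.
So P(outcome | do(Diet U)) is just the pooled rate for Diet U: 294/420 = 0.700.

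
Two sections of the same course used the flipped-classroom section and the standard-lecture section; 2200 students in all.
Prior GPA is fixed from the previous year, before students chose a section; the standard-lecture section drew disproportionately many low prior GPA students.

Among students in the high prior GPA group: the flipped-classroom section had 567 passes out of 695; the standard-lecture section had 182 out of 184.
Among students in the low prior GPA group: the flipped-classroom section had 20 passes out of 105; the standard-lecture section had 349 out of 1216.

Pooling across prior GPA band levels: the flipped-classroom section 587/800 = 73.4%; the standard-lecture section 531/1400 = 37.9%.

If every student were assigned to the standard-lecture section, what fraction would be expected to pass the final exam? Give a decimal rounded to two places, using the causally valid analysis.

0.57

The stratified and pooled comparisons disagree (the standard-lecture section wins within each prior GPA band; the flipped-classroom section wins overall), so the answer turns on the causal role of prior GPA band.
Prior GPA band satisfies the back-door criterion: it is not a descendant of the teaching method, and it blocks the spurious path from teaching method to outcome. Adjusting for it (i.e., using the within-prior GPA band rates) gives the causal effect.
Standardising the standard-lecture section to the population prior GPA band mix: 0.400·182/184 + 0.600·349/1216 = 0.568.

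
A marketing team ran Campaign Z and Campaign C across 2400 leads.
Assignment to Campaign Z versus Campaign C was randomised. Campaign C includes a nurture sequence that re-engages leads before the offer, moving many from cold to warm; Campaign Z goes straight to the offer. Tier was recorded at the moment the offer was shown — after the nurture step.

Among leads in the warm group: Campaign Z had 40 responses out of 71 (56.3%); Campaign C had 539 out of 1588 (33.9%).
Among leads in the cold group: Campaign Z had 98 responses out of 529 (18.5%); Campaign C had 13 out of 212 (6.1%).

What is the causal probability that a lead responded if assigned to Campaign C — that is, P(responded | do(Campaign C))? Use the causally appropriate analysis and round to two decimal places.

0.31

Campaign Z is higher inside every engagement tier stratum but Campaign C is higher in aggregate. Whether to stratify depends on how engagement tier relates to the campaign.
Stratifying would compare campaigns among leads the campaigns themselves sorted into engagement tier groups — a form of selection on an intermediate. The unconditioned pooled rates give the total causal effect.
So P(outcome | do(Campaign C)) is just the pooled rate for Campaign C: 552/1800 = 0.307.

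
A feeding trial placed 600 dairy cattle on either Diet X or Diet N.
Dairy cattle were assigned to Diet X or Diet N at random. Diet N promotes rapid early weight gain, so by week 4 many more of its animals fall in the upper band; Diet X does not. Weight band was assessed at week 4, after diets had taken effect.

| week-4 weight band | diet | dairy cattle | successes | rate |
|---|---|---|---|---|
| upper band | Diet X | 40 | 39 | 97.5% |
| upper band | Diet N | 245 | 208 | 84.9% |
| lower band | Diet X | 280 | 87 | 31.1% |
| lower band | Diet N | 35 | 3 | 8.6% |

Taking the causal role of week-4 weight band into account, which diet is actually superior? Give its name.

Diet X is higher inside every week-4 weight band stratum but Diet N is higher in aggregate. Whether to stratify depends on how week-4 weight band relates to the diet.
The distribution of week-4 weight band is itself part of what the diet does — it is an intermediate outcome. Holding it fixed would remove that part of the effect; the total effect is the pooled difference.
Pooled: Diet X 39.4% vs Diet N 75.4%; Diet N is higher overall.

Diet N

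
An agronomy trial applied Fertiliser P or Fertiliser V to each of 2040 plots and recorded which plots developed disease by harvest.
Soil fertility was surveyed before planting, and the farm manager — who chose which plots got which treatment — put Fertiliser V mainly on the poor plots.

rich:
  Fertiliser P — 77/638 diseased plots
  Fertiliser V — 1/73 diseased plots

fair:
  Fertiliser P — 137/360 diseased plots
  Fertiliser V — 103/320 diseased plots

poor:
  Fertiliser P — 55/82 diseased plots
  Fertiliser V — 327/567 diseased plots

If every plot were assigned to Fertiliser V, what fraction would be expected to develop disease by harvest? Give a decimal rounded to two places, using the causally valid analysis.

Here soil fertility is a common cause — it drives both which fertiliser a case falls under and the outcome. The crude comparison mixes populations; the stratum-specific rates are the causally relevant ones.
Standardising Fertiliser V to the population soil fertility mix: 0.349·1/73 + 0.333·103/320 + 0.318·327/567 = 0.296.

0.30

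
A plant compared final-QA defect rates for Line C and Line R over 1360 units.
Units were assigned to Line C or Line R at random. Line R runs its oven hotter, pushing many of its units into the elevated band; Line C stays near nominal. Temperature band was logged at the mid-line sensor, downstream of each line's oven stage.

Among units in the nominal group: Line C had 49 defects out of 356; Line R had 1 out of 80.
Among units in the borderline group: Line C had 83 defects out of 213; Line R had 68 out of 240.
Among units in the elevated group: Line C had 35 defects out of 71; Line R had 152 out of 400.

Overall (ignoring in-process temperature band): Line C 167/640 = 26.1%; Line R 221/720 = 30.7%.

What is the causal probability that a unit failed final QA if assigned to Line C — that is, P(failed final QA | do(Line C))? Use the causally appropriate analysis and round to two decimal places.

The stratified and pooled comparisons disagree (Line R wins within each in-process temperature band; Line C wins overall), so the answer turns on the causal role of in-process temperature band.
Because the line influences in-process temperature band, in-process temperature band is a post-treatment mediator, not a confounder. Stratifying on it would bias the estimate; the causal effect is the crude pooled difference.
So P(outcome | do(Line C)) is just the pooled rate for Line C: 167/640 = 0.261.

0.26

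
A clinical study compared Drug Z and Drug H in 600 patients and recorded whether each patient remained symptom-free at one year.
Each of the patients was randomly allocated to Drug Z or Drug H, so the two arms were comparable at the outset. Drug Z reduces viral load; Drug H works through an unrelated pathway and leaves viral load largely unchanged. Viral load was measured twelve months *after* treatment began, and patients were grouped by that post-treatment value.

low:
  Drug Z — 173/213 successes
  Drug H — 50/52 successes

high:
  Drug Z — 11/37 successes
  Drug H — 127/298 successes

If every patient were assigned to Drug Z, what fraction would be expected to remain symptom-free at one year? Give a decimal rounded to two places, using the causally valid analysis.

Viral load is downstream of the drug. One should not condition on a consequence of treatment, so the overall rates are the right comparison.
So P(outcome | do(Drug Z)) is just the pooled rate for Drug Z: 184/250 = 0.736.

0.74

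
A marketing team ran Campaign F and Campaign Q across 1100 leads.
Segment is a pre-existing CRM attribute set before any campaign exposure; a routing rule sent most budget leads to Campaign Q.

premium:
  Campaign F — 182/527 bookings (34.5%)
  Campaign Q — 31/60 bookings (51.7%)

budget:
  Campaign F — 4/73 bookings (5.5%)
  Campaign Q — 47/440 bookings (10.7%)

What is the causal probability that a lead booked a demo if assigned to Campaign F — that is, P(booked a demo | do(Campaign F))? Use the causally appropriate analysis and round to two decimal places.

0.21

Since customer segment is a pre-existing factor (not a product of the campaign) and it affects the outcome on its own, it is a confounder. The stratified rates, not the pooled rate, identify the causal effect.
Standardising Campaign F to the population customer segment mix: 0.534·182/527 + 0.466·4/73 = 0.210.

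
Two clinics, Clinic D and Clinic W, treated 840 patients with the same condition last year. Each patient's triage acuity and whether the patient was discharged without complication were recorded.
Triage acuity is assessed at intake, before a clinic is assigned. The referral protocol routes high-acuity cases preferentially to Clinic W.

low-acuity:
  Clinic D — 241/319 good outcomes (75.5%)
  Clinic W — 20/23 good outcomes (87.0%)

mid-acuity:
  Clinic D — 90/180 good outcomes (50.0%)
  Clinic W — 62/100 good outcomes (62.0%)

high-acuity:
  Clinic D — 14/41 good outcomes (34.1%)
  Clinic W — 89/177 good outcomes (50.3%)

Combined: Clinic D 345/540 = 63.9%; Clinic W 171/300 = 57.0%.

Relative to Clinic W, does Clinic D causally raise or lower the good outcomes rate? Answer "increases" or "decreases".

The stratified and pooled comparisons disagree (Clinic W wins within each triage acuity; Clinic D wins overall), so the answer turns on the causal role of triage acuity.
Nothing the clinic does changes triage acuity; the imbalance is an allocation artefact. With triage acuity also predicting the outcome, the pooled figure is confounded, and the within-stratum comparison is the causal one.
Within each level — low-acuity: 75.5% vs 87.0%; mid-acuity: 50.0% vs 62.0%; high-acuity: 34.1% vs 50.3% — Clinic W is higher every time.

decreases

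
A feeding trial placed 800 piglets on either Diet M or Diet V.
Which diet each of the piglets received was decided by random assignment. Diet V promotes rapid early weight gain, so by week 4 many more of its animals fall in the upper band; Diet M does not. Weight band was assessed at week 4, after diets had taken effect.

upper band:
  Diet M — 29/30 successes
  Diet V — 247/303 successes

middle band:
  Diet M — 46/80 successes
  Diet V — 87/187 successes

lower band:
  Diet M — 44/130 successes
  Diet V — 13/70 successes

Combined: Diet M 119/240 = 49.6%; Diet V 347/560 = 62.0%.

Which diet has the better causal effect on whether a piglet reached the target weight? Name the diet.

Diet V

Within every week-4 weight band level Diet M has the higher rate, yet pooled Diet V does — Simpson's reversal.
Week-4 weight band is recorded after the diet and is itself shifted by it — it sits on the causal path from diet to outcome. Conditioning on a mediator would strip out part of the effect we want; the pooled comparison gives the total causal effect.
Pooled: Diet M 49.6% vs Diet V 62.0%; Diet V is higher overall.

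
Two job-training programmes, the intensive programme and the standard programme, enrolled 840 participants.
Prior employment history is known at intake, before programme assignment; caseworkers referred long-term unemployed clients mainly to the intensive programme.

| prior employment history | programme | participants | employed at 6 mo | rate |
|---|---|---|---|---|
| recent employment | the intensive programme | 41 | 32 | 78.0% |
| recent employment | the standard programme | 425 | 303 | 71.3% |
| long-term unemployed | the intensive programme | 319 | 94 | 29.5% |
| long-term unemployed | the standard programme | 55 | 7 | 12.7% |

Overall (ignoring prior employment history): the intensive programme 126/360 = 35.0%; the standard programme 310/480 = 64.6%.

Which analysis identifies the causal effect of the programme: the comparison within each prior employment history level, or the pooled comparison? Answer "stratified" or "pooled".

The stratified and pooled comparisons disagree (the intensive programme wins within each prior employment history; the standard programme wins overall), so the answer turns on the causal role of prior employment history.
Prior employment history is set before the programme has any effect — it is not caused by the programme — and it independently drives the outcome. That makes it a confounder, so the causal comparison is within prior employment history levels.
Within each level — recent employment: 78.0% vs 71.3%; long-term unemployed: 29.5% vs 12.7% — the intensive programme is higher every time.

stratified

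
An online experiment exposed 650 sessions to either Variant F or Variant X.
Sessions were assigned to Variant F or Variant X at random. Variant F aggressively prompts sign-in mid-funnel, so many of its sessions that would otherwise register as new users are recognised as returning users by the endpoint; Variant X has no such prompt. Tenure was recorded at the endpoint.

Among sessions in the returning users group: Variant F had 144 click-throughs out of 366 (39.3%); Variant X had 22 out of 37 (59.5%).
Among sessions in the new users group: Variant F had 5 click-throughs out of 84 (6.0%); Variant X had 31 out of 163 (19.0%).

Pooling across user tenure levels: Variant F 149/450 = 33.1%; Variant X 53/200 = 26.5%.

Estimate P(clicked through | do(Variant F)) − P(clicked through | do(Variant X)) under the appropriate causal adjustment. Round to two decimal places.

+0.07

Within every user tenure level Variant X has the higher rate, yet pooled Variant F does — Simpson's reversal.
Stratifying would compare variants among sessions the variants themselves sorted into user tenure groups — a form of selection on an intermediate. The unconditioned pooled rates give the total causal effect.
The causal difference is the pooled difference: 0.331 − 0.265 = +0.066.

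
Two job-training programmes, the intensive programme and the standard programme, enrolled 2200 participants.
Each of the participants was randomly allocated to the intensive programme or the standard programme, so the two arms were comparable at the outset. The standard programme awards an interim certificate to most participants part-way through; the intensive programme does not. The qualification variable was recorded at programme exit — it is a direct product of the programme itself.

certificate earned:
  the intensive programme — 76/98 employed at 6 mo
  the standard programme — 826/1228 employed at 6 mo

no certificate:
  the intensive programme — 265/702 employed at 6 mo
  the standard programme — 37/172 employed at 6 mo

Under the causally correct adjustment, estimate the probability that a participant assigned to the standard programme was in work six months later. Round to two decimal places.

The distribution of qualification attained during the programme is itself part of what the programme does — it is an intermediate outcome. Holding it fixed would remove that part of the effect; the total effect is the pooled difference.
So P(outcome | do(the standard programme)) is just the pooled rate for the standard programme: 863/1400 = 0.616.

0.62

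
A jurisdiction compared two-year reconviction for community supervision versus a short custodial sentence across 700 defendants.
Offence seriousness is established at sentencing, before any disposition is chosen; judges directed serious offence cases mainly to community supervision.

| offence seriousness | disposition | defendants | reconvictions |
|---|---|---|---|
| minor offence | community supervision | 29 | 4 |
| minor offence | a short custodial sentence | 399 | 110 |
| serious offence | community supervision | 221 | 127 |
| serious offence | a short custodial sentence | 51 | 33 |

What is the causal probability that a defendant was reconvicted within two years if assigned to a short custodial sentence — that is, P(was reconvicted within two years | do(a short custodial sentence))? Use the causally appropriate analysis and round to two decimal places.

0.42

Here offence seriousness is a common cause — it drives both which disposition a case falls under and the outcome. The crude comparison mixes populations; the stratum-specific rates are the causally relevant ones.
Standardising a short custodial sentence to the population offence seriousness mix: 0.611·110/399 + 0.389·33/51 = 0.420.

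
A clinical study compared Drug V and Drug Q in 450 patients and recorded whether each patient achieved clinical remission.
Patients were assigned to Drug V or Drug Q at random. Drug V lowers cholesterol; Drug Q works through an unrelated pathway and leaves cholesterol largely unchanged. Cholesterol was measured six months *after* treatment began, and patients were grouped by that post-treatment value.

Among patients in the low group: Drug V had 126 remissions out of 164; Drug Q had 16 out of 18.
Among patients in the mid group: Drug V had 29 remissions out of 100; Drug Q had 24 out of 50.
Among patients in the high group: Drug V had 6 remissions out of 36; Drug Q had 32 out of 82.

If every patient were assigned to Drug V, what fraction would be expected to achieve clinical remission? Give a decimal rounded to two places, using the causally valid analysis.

Drug Q is higher inside every cholesterol stratum but Drug V is higher in aggregate. Whether to stratify depends on how cholesterol relates to the drug.
The distribution of cholesterol is itself part of what the drug does — it is an intermediate outcome. Holding it fixed would remove that part of the effect; the total effect is the pooled difference.
So P(outcome | do(Drug V)) is just the pooled rate for Drug V: 161/300 = 0.537.

0.54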